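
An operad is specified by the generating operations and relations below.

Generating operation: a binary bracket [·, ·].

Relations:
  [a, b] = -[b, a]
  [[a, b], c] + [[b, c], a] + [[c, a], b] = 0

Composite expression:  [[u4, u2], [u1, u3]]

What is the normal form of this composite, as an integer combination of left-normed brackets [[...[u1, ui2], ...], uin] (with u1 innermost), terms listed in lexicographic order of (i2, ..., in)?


[[[u1, u3], u2], u4] - [[[u1, u3], u4], u2]

In the tensor algebra, words opening u1 carry the u1-anchored form.
Composite bracket: [[u4, u2], [u1, u3]]
Under [a, b] = ab - ba we get 8 signed associative words (2^3 = 8).
Keep just the words that open with u1:
  u1u3u2u4 appears with sign +1, giving the term +[[[u1, u3], u2], u4]
  u1u3u4u2 appears with sign -1, giving the term -[[[u1, u3], u4], u2]


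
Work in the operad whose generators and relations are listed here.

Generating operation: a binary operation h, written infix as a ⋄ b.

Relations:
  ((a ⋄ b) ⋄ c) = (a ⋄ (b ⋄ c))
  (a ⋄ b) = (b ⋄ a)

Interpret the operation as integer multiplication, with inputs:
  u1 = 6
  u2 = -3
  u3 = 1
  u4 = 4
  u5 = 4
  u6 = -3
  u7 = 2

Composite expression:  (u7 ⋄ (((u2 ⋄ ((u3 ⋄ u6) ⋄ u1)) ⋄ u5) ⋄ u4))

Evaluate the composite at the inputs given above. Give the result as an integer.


(u3 ⋄ u6) = -3
((u3 ⋄ u6) ⋄ u1) = -18
(u2 ⋄ ((u3 ⋄ u6) ⋄ u1)) = 54
((u2 ⋄ ((u3 ⋄ u6) ⋄ u1)) ⋄ u5) = 216
(((u2 ⋄ ((u3 ⋄ u6) ⋄ u1)) ⋄ u5) ⋄ u4) = 864
(u7 ⋄ (((u2 ⋄ ((u3 ⋄ u6) ⋄ u1)) ⋄ u5) ⋄ u4)) = 1728

1728


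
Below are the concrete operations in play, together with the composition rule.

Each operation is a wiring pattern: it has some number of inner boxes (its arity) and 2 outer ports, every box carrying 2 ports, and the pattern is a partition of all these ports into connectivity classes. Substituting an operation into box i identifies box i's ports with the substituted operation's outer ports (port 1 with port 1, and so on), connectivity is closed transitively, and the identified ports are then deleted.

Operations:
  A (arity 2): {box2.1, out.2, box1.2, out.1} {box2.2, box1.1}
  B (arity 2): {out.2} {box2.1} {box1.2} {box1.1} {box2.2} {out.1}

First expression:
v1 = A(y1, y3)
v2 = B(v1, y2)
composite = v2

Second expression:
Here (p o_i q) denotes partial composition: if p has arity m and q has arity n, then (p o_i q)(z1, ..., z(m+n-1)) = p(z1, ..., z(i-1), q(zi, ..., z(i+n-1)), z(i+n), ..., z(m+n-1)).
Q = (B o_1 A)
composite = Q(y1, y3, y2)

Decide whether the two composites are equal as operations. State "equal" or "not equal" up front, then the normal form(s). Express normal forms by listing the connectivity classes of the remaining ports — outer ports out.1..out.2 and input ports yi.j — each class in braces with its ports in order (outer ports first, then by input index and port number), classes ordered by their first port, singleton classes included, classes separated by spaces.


equal; the common form is {out.1} {out.2} {y1.1, y3.2} {y1.2, y3.1} {y2.1} {y2.2}

The first expression, normalized: {out.1} {out.2} {y1.1, y3.2} {y1.2, y3.1} {y2.1} {y2.2}
The second expression, normalized: {out.1} {out.2} {y1.1, y3.2} {y1.2, y3.1} {y2.1} {y2.2}
One common form — equal.


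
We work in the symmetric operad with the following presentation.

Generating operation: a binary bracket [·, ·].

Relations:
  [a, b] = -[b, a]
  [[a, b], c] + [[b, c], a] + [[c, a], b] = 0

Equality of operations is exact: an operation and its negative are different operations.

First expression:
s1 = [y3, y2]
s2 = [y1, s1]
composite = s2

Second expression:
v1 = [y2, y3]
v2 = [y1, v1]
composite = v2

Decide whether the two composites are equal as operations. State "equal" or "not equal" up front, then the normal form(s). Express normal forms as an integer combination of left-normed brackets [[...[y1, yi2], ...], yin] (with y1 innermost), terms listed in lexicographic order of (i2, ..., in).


not equal — first -[[y1, y2], y3] + [[y1, y3], y2], second [[y1, y2], y3] - [[y1, y3], y2]

The first expression, normalized: -[[y1, y2], y3] + [[y1, y3], y2]
The second expression, normalized: [[y1, y2], y3] - [[y1, y3], y2]
The forms do not match — not equal.


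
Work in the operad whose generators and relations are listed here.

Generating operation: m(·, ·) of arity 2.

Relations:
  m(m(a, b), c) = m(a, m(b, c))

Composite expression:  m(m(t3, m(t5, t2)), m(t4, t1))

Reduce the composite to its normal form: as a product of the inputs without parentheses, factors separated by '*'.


Associativity of m dissolves the nesting; only the t-input order survives.
m(t5, t2) reduces to t5 * t2
m(t3, m(t5, t2)) reduces to t3 * t5 * t2
m(t4, t1) reduces to t4 * t1
m(m(t3, m(t5, t2)), m(t4, t1)) reduces to t3 * t5 * t2 * t4 * t1

t3 * t5 * t2 * t4 * t1


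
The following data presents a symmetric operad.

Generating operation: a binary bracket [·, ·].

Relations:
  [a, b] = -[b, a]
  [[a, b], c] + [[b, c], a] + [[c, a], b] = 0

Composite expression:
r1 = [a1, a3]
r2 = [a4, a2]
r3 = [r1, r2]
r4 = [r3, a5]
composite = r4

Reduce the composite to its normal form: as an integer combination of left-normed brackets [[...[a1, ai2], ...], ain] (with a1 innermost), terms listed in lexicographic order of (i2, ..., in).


Antisymmetry and Jacobi reduce to a1-anchored left-normed brackets.
Composite bracket: [[[a1, a3], [a4, a2]], a5]
Applying ab - ba throughout gives 16 signed words (2^4 = 16).
Only words starting with a1 matter:
  from a1a3a2a4a5, sign -1: term -[[[[a1, a3], a2], a4], a5]
  from a1a3a4a2a5, sign +1: term +[[[[a1, a3], a4], a2], a5]

-[[[[a1, a3], a2], a4], a5] + [[[[a1, a3], a4], a2], a5]


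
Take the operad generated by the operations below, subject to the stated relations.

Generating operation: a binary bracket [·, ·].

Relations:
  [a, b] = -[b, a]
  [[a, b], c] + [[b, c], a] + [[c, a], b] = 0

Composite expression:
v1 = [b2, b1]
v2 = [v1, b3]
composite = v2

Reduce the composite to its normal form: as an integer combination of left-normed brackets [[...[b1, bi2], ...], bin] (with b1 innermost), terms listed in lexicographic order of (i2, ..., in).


In the tensor algebra, words opening b1 carry the b1-anchored form.
Composite bracket: [[b2, b1], b3]
Applying ab - ba throughout gives 4 signed words (2^2 = 4).
Only words starting with b1 matter:
  b1b2b3 appears with sign -1, giving the term -[[b1, b2], b3]

-[[b1, b2], b3]


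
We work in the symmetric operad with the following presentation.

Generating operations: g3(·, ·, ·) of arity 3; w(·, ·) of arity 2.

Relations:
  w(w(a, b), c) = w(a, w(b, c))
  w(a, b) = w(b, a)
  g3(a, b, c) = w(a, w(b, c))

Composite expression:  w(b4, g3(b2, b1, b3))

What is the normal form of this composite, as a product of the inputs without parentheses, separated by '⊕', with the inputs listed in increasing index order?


b1 ⊕ b2 ⊕ b3 ⊕ b4

Reordering under w is free, so list the b-inputs canonically.
g3(b2, b1, b3) collapses to b2 ⊕ b1 ⊕ b3
w(b4, g3(b2, b1, b3)) collapses to b4 ⊕ b2 ⊕ b1 ⊕ b3
the factors in increasing index order: b1 ⊕ b2 ⊕ b3 ⊕ b4


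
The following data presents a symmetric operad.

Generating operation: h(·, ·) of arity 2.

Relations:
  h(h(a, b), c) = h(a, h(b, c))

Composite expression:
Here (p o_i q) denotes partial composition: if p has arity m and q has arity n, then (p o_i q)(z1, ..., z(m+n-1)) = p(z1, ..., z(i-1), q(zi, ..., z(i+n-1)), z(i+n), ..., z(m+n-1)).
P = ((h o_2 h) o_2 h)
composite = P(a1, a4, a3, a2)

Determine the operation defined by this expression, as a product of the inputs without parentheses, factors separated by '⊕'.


The h-tree's shape is irrelevant; the a-reading-order decides.
h(a4, a3) reduces to a4 ⊕ a3
h(h(a4, a3), a2) reduces to a4 ⊕ a3 ⊕ a2
h(a1, h(h(a4, a3), a2)) reduces to a1 ⊕ a4 ⊕ a3 ⊕ a2

a1 ⊕ a4 ⊕ a3 ⊕ a2


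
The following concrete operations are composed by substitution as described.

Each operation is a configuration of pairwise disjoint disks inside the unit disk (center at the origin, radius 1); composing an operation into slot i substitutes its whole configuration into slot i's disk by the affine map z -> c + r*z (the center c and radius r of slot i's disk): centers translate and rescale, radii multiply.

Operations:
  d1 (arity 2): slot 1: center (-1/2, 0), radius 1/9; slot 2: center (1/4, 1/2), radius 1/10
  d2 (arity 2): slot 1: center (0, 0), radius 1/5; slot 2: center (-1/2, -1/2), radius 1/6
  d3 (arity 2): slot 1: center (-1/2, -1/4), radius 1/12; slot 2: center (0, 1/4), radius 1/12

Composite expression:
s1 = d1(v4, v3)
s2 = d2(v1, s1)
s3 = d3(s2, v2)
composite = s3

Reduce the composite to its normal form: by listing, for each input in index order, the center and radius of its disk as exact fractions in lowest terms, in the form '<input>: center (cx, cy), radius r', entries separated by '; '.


v1: center (-1/2, -1/4), radius 1/60; v2: center (0, 1/4), radius 1/12; v3: center (-155/288, -41/144), radius 1/720; v4: center (-79/144, -7/24), radius 1/648

Only the slot chain above each v matters under d3; compose those maps.
for v1, the 2-step affine chain lands on center (-1/2, -1/4), radius 1/60
for v4, the 3-step affine chain lands on center (-79/144, -7/24), radius 1/648
for v3, the 3-step affine chain lands on center (-155/288, -41/144), radius 1/720
for v2, the 1-step affine chain lands on center (0, 1/4), radius 1/12


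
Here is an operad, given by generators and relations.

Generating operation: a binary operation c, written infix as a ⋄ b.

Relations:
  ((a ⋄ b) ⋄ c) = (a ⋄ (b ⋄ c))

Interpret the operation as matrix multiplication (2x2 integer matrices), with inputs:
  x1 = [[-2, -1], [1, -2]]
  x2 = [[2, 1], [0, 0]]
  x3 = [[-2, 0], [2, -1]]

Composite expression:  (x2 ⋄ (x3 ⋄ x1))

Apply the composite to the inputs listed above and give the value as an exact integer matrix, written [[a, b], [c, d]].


[[3, 4], [0, 0]]

(x3 ⋄ x1) = [[4, 2], [-5, 0]]
(x2 ⋄ (x3 ⋄ x1)) = [[3, 4], [0, 0]]


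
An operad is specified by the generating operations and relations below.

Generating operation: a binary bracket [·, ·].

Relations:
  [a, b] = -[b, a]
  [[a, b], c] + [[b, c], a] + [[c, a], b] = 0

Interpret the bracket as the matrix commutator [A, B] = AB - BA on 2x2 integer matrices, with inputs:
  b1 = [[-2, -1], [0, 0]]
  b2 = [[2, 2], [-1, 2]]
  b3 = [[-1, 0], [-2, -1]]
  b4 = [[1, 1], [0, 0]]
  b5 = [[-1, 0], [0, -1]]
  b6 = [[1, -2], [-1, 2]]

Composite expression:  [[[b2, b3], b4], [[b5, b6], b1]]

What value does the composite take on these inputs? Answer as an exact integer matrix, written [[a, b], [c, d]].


[[0, 0], [0, 0]]

[b2, b3] = [[-4, 0], [0, 4]]
[[b2, b3], b4] = [[0, -8], [0, 0]]
[b5, b6] = [[0, 0], [0, 0]]
[[b5, b6], b1] = [[0, 0], [0, 0]]
[[[b2, b3], b4], [[b5, b6], b1]] = [[0, 0], [0, 0]]


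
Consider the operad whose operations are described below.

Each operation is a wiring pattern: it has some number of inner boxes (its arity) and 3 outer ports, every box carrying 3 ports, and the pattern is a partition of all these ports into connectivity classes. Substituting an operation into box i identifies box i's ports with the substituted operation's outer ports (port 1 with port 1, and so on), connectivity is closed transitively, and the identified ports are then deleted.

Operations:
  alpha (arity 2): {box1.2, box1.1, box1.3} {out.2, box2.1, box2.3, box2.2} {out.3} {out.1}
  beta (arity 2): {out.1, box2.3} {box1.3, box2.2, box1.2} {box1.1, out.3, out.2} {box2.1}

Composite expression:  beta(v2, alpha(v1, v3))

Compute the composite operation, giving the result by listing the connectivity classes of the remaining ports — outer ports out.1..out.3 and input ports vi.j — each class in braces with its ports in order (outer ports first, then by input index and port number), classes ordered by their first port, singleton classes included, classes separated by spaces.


{out.1} {out.2, out.3, v2.1} {v1.1, v1.2, v1.3} {v2.2, v2.3, v3.1, v3.2, v3.3}

Substituting into beta glues patterns; closure does the rest.
composing alpha on (v1, v3), with out.j its own outer ports: {out.1} {out.2, v3.1, v3.2, v3.3} {out.3} {v1.1, v1.2, v1.3}
composing beta on (v2, v1, v3), with out.j its own outer ports: {out.1} {out.2, out.3, v2.1} {v1.1, v1.2, v1.3} {v2.2, v2.3, v3.1, v3.2, v3.3}


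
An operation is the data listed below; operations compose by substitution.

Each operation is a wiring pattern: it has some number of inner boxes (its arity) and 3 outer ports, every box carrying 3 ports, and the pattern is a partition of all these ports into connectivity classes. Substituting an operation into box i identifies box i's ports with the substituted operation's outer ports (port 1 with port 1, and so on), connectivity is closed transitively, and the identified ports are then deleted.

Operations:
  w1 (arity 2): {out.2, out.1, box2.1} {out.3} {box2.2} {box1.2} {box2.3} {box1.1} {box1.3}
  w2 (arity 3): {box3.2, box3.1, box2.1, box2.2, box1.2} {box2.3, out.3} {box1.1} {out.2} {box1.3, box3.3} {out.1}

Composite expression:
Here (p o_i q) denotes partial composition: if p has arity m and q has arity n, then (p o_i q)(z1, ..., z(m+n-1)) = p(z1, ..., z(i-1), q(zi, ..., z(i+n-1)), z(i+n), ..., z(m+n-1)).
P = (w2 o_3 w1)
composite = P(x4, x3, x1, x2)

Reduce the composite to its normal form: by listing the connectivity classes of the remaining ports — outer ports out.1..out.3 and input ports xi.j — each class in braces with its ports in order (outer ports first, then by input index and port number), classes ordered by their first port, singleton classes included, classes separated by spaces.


{out.1} {out.2} {out.3, x3.3} {x1.1} {x1.2} {x1.3} {x2.1, x3.1, x3.2, x4.2} {x2.2} {x2.3} {x4.1} {x4.3}

Two ports join when wires chain via w2-identified ports.
through w1, on inputs (x1, x2): {out.1, out.2, x2.1} {out.3} {x1.1} {x1.2} {x1.3} {x2.2} {x2.3} (out.j = stage outer ports)
through w2, on inputs (x4, x3, x1, x2): {out.1} {out.2} {out.3, x3.3} {x1.1} {x1.2} {x1.3} {x2.1, x3.1, x3.2, x4.2} {x2.2} {x2.3} {x4.1} {x4.3} (out.j = stage outer ports)


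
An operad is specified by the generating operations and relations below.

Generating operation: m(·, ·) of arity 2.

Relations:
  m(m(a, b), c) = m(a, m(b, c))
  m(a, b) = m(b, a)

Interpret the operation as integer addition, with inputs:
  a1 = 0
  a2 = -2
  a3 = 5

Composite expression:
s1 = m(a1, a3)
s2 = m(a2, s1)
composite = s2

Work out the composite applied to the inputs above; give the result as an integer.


3


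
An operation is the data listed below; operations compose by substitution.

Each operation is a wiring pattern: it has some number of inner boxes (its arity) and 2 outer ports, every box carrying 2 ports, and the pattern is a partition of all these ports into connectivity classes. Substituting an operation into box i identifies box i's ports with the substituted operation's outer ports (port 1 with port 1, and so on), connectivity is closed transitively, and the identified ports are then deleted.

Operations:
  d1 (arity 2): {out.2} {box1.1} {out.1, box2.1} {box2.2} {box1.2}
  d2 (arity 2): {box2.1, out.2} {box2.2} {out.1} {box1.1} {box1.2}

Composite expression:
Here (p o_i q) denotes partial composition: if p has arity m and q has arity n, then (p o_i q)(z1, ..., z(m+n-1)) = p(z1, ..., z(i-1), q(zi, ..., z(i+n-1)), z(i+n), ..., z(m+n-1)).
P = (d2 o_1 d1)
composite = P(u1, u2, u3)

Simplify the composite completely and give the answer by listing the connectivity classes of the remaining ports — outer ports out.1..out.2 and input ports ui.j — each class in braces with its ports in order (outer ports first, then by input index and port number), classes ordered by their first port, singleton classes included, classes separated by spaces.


{out.1} {out.2, u3.1} {u1.1} {u1.2} {u2.1} {u2.2} {u3.2}

Connectivity passes through glued d2-boundaries; trace each wire chain.
through d1, on inputs (u1, u2): {out.1, u2.1} {out.2} {u1.1} {u1.2} {u2.2} (out.j = stage outer ports)
through d2, on inputs (u1, u2, u3): {out.1} {out.2, u3.1} {u1.1} {u1.2} {u2.1} {u2.2} {u3.2} (out.j = stage outer ports)


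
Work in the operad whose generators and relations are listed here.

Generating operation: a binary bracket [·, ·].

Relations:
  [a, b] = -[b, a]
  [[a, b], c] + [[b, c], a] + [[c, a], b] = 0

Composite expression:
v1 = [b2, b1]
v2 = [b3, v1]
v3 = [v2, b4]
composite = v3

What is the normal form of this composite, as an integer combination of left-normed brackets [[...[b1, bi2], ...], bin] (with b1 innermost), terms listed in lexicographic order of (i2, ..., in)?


A multilinear Lie element is pinned by b1-initial words (b1 innermost).
Composite bracket: [[b3, [b2, b1]], b4]
Each bracket splits as ab - ba, giving 8 signed words (2^3 = 8).
Collect the words opening with b1:
  the word b1b2b3b4 carries sign +1 and contributes +[[[b1, b2], b3], b4]

[[[b1, b2], b3], b4]


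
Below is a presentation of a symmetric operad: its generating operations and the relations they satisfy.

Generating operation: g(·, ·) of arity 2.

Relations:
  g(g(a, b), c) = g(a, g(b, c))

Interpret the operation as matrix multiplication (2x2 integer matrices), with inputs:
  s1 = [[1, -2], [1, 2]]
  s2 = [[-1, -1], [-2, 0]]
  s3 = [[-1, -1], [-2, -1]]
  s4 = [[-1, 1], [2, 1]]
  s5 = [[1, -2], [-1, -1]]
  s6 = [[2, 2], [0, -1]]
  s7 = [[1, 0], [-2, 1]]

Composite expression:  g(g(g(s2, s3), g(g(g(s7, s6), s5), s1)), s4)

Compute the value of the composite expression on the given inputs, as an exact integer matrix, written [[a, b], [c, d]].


[[14, 22], [32, 40]]

g(s2, s3) = [[3, 2], [2, 2]]
g(s7, s6) = [[2, 2], [-4, -5]]
g(g(s7, s6), s5) = [[0, -6], [1, 13]]
g(g(g(s7, s6), s5), s1) = [[-6, -12], [14, 24]]
g(g(s2, s3), g(g(g(s7, s6), s5), s1)) = [[10, 12], [16, 24]]
g(g(g(s2, s3), g(g(g(s7, s6), s5), s1)), s4) = [[14, 22], [32, 40]]


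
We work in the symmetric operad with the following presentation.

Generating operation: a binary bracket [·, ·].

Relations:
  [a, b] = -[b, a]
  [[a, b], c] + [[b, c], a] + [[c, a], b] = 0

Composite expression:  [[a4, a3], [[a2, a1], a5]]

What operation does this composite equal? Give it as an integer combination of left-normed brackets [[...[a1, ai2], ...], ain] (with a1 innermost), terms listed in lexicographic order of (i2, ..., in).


-[[[[a1, a2], a5], a3], a4] + [[[[a1, a2], a5], a4], a3]


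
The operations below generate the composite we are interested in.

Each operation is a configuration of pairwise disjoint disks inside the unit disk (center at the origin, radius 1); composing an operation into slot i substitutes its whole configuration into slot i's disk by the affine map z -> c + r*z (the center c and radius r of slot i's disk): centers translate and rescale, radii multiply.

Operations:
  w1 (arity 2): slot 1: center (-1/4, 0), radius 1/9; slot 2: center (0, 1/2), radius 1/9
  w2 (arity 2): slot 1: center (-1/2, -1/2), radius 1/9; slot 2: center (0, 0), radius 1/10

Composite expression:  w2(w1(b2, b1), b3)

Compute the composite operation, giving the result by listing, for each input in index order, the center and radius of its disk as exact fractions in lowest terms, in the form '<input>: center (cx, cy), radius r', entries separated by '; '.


b1: center (-1/2, -4/9), radius 1/81; b2: center (-19/36, -1/2), radius 1/81; b3: center (0, 0), radius 1/10

Nesting under w2 composes maps z -> c + r*z down each b-path.
input b2: composing its 2 substitution steps yields center (-19/36, -1/2), radius 1/81
input b1: composing its 2 substitution steps yields center (-1/2, -4/9), radius 1/81
input b3: composing its 1 substitution step yields center (0, 0), radius 1/10


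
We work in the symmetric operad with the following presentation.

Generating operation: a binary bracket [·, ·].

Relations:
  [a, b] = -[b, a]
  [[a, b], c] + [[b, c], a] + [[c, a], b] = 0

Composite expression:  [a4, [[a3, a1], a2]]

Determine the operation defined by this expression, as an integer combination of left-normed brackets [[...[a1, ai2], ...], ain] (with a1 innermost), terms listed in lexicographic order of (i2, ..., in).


Left-normed coefficients sit on the a1-initial expansion words.
Composite bracket: [a4, [[a3, a1], a2]]
Each bracket splits as ab - ba, giving 8 signed words (2^3 = 8).
Keep just the words that open with a1:
  a1a3a2a4 appears with sign +1, giving the term +[[[a1, a3], a2], a4]

[[[a1, a3], a2], a4]


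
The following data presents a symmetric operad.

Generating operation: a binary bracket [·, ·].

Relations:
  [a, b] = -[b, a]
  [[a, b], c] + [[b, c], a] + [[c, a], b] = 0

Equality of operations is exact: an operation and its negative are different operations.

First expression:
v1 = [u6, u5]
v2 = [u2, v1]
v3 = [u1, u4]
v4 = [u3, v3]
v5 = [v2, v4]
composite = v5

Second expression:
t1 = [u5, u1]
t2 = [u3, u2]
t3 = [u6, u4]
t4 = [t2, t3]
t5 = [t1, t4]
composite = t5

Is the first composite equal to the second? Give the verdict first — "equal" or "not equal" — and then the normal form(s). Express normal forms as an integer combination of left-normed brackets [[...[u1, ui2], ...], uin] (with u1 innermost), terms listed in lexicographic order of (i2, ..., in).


not equal; first: -[[[[[u1, u4], u3], u2], u5], u6] + [[[[[u1, u4], u3], u2], u6], u5] + [[[[[u1, u4], u3], u5], u6], u2] - [[[[[u1, u4], u3], u6], u5], u2]; second: -[[[[[u1, u5], u2], u3], u4], u6] + [[[[[u1, u5], u2], u3], u6], u4] + [[[[[u1, u5], u3], u2], u4], u6] - [[[[[u1, u5], u3], u2], u6], u4] + [[[[[u1, u5], u4], u6], u2], u3] - [[[[[u1, u5], u4], u6], u3], u2] - [[[[[u1, u5], u6], u4], u2], u3] + [[[[[u1, u5], u6], u4], u3], u2]

The first expression reduces to -[[[[[u1, u4], u3], u2], u5], u6] + [[[[[u1, u4], u3], u2], u6], u5] + [[[[[u1, u4], u3], u5], u6], u2] - [[[[[u1, u4], u3], u6], u5], u2]
The second expression reduces to -[[[[[u1, u5], u2], u3], u4], u6] + [[[[[u1, u5], u2], u3], u6], u4] + [[[[[u1, u5], u3], u2], u4], u6] - [[[[[u1, u5], u3], u2], u6], u4] + [[[[[u1, u5], u4], u6], u2], u3] - [[[[[u1, u5], u4], u6], u3], u2] - [[[[[u1, u5], u6], u4], u2], u3] + [[[[[u1, u5], u6], u4], u3], u2]
The forms do not match — not equal.


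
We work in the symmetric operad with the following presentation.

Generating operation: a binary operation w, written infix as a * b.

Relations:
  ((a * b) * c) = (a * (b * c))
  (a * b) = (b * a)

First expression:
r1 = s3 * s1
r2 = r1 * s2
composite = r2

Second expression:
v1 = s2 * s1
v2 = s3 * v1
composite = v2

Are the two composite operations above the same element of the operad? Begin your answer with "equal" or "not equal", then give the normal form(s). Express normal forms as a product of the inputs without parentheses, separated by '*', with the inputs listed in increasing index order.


equal — both sides give s1 * s2 * s3

The first expression reduces to s1 * s2 * s3
The second expression reduces to s1 * s2 * s3
The normal forms match — equal.


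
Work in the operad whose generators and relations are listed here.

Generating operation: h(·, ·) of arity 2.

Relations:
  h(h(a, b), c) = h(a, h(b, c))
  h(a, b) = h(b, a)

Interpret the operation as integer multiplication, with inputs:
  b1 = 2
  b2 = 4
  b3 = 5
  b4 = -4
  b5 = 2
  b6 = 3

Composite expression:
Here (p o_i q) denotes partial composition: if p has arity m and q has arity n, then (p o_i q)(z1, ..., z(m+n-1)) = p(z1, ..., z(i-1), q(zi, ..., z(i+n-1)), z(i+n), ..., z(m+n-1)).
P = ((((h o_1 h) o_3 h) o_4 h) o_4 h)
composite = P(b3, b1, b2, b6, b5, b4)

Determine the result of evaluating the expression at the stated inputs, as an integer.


-960

h(b3, b1) = 10
h(b6, b5) = 6
h(h(b6, b5), b4) = -24
h(b2, h(h(b6, b5), b4)) = -96
h(h(b3, b1), h(b2, h(h(b6, b5), b4))) = -960


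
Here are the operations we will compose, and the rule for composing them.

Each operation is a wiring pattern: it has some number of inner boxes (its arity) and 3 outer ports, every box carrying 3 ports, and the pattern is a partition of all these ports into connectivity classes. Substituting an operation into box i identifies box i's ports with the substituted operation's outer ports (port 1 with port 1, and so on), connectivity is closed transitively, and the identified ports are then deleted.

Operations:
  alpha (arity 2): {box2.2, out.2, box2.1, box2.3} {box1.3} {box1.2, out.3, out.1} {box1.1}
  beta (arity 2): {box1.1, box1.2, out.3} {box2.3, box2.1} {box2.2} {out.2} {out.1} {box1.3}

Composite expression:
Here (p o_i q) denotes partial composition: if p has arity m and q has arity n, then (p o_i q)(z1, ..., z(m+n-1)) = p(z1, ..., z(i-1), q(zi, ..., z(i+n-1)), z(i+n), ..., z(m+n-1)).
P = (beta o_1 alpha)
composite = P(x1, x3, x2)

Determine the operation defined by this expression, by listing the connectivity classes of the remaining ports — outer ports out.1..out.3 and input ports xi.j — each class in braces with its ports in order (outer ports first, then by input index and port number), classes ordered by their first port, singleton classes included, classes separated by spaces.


Two ports join when wires chain via beta-identified ports.
stage alpha: inputs (x1, x3), connectivity {out.1, out.3, x1.2} {out.2, x3.1, x3.2, x3.3} {x1.1} {x1.3}, out.j its boundary
stage beta: inputs (x1, x3, x2), connectivity {out.1} {out.2} {out.3, x1.2, x3.1, x3.2, x3.3} {x1.1} {x1.3} {x2.1, x2.3} {x2.2}, out.j its boundary

{out.1} {out.2} {out.3, x1.2, x3.1, x3.2, x3.3} {x1.1} {x1.3} {x2.1, x2.3} {x2.2}


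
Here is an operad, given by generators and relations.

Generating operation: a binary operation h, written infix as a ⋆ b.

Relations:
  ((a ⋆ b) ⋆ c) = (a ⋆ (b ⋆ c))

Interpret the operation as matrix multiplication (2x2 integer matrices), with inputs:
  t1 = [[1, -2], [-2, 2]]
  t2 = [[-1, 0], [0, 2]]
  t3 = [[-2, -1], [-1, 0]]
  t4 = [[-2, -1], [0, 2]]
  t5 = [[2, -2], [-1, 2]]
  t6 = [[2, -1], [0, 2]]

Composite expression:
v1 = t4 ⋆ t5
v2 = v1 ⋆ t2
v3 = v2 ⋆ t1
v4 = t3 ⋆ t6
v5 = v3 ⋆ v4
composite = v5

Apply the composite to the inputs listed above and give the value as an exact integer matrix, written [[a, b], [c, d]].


[[16, 2], [32, 12]]

(t4 ⋆ t5) = [[-3, 2], [-2, 4]]
((t4 ⋆ t5) ⋆ t2) = [[3, 4], [2, 8]]
(((t4 ⋆ t5) ⋆ t2) ⋆ t1) = [[-5, 2], [-14, 12]]
(t3 ⋆ t6) = [[-4, 0], [-2, 1]]
((((t4 ⋆ t5) ⋆ t2) ⋆ t1) ⋆ (t3 ⋆ t6)) = [[16, 2], [32, 12]]


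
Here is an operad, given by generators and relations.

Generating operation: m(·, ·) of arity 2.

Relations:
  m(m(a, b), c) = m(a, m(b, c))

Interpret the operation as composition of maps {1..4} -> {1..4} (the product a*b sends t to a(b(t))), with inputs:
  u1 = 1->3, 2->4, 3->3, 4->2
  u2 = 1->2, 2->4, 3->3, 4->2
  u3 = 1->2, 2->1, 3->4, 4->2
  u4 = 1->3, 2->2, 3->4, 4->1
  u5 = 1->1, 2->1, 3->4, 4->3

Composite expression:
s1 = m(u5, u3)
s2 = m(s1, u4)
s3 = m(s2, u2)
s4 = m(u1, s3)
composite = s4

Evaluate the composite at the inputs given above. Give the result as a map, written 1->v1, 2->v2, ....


m(u5, u3) = 1->1, 2->1, 3->3, 4->1
m(m(u5, u3), u4) = 1->3, 2->1, 3->1, 4->1
m(m(m(u5, u3), u4), u2) = 1->1, 2->1, 3->1, 4->1
m(u1, m(m(m(u5, u3), u4), u2)) = 1->3, 2->3, 3->3, 4->3

1->3, 2->3, 3->3, 4->3


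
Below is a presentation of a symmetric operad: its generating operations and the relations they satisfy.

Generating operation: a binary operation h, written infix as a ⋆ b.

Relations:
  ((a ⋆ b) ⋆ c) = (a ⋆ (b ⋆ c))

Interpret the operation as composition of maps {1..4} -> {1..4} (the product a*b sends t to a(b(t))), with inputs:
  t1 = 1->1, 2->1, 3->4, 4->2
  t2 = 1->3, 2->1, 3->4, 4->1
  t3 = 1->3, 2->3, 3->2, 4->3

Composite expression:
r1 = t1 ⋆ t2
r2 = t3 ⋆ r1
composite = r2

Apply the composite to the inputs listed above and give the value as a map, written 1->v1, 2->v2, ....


1->3, 2->3, 3->3, 4->3

(t1 ⋆ t2) = 1->4, 2->1, 3->2, 4->1
(t3 ⋆ (t1 ⋆ t2)) = 1->3, 2->3, 3->3, 4->3


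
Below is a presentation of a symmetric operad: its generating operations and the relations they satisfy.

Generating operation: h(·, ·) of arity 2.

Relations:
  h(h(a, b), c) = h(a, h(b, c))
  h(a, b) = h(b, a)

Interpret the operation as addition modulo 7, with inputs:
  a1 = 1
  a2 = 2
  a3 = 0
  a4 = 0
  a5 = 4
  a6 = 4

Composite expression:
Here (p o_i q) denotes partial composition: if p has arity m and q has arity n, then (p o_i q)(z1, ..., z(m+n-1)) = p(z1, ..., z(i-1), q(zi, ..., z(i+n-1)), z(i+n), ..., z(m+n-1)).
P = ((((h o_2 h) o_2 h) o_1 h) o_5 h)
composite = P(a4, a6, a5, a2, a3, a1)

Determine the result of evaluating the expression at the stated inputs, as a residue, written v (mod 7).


4 (mod 7)


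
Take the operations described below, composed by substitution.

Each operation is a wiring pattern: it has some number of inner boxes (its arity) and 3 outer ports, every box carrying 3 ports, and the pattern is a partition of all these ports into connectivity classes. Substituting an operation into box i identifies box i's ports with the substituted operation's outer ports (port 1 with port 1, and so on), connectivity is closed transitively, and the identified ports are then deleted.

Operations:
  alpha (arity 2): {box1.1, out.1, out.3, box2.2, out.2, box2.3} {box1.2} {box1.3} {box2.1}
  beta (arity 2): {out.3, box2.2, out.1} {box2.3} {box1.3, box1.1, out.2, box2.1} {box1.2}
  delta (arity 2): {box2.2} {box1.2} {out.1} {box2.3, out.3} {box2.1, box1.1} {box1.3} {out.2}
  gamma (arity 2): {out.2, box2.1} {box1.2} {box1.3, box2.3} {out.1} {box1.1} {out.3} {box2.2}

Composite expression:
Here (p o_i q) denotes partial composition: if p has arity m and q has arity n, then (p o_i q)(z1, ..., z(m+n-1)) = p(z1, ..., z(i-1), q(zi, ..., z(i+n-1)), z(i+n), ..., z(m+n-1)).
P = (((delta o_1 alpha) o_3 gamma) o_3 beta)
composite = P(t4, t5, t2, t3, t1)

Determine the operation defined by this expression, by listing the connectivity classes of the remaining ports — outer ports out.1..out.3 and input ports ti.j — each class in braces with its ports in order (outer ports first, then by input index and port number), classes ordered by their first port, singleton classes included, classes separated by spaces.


Connectivity passes through glued delta-boundaries; trace each wire chain.
composing alpha on (t4, t5), with out.j its own outer ports: {out.1, out.2, out.3, t4.1, t5.2, t5.3} {t4.2} {t4.3} {t5.1}
composing beta on (t2, t3), with out.j its own outer ports: {out.1, out.3, t3.2} {out.2, t2.1, t2.3, t3.1} {t2.2} {t3.3}
composing gamma on (t2, t3, t1), with out.j its own outer ports: {out.1} {out.2, t1.1} {out.3} {t1.2} {t1.3, t3.2} {t2.1, t2.3, t3.1} {t2.2} {t3.3}
composing delta on (t4, t5, t2, t3, t1), with out.j its own outer ports: {out.1} {out.2} {out.3} {t1.1} {t1.2} {t1.3, t3.2} {t2.1, t2.3, t3.1} {t2.2} {t3.3} {t4.1, t5.2, t5.3} {t4.2} {t4.3} {t5.1}

{out.1} {out.2} {out.3} {t1.1} {t1.2} {t1.3, t3.2} {t2.1, t2.3, t3.1} {t2.2} {t3.3} {t4.1, t5.2, t5.3} {t4.2} {t4.3} {t5.1}


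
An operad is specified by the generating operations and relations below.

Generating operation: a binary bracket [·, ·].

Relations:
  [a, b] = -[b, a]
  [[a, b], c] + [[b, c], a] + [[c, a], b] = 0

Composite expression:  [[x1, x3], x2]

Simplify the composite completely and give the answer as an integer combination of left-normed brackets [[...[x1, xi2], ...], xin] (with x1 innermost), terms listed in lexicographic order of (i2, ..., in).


[[x1, x3], x2]

Antisymmetry and Jacobi reduce to x1-anchored left-normed brackets.
Composite bracket: [[x1, x3], x2]
The bracket unfolds into 4 signed words via [a, b] = ab - ba (2^2 = 4).
The x1-initial words carry the normal form:
  sign of x1x3x2 is +1, so it contributes +[[x1, x3], x2]


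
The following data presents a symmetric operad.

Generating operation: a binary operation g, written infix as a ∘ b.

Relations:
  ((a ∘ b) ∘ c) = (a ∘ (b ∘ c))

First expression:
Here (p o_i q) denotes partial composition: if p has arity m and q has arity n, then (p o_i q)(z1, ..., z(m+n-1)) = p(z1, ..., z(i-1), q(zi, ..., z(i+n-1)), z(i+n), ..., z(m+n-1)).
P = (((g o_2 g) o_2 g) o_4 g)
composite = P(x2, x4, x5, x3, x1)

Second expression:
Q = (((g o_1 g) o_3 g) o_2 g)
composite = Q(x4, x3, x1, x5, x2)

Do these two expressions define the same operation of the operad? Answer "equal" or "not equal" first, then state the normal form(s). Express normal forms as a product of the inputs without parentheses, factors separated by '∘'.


not equal — first x2 ∘ x4 ∘ x5 ∘ x3 ∘ x1, second x4 ∘ x3 ∘ x1 ∘ x5 ∘ x2

Normal form of the first expression: x2 ∘ x4 ∘ x5 ∘ x3 ∘ x1
Normal form of the second expression: x4 ∘ x3 ∘ x1 ∘ x5 ∘ x2
Distinct normal forms: not equal.


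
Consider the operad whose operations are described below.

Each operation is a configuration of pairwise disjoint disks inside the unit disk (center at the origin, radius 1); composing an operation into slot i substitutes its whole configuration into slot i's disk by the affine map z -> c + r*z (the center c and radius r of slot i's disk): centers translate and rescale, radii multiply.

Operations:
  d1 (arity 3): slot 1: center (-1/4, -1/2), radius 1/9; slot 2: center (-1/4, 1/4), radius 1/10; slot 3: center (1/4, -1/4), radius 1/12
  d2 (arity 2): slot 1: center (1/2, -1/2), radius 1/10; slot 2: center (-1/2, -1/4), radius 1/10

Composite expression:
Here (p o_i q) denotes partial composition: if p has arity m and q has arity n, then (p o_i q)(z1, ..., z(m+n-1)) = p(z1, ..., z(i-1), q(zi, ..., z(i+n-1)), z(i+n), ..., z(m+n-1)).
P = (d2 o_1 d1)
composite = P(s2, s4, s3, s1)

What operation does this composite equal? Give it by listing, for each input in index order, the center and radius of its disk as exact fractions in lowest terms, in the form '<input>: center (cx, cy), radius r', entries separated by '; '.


s1: center (-1/2, -1/4), radius 1/10; s2: center (19/40, -11/20), radius 1/90; s3: center (21/40, -21/40), radius 1/120; s4: center (19/40, -19/40), radius 1/100

Nesting under d2 composes maps z -> c + r*z down each s-path.
s2: after 2 affine steps, its disk has center (19/40, -11/20), radius 1/90
s4: after 2 affine steps, its disk has center (19/40, -19/40), radius 1/100
s3: after 2 affine steps, its disk has center (21/40, -21/40), radius 1/120
s1: after 1 affine step, its disk has center (-1/2, -1/4), radius 1/10


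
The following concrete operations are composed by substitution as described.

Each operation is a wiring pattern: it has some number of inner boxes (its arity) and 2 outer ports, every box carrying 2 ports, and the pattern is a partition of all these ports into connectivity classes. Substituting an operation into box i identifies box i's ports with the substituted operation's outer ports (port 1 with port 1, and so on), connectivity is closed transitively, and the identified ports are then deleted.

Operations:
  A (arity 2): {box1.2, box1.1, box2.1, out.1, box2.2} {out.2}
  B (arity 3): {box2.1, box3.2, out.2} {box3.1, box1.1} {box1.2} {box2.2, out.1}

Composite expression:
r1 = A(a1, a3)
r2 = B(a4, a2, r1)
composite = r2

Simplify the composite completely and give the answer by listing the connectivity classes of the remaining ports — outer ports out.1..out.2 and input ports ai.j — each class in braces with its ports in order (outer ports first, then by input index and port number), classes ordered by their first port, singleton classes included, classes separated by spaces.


{out.1, a2.2} {out.2, a2.1} {a1.1, a1.2, a3.1, a3.2, a4.1} {a4.2}

Two ports join when wires chain via B-identified ports.
after A, the pattern on (a1, a3) reads {out.1, a1.1, a1.2, a3.1, a3.2} {out.2} (out.j = its outer ports)
after B, the pattern on (a4, a2, a1, a3) reads {out.1, a2.2} {out.2, a2.1} {a1.1, a1.2, a3.1, a3.2, a4.1} {a4.2} (out.j = its outer ports)


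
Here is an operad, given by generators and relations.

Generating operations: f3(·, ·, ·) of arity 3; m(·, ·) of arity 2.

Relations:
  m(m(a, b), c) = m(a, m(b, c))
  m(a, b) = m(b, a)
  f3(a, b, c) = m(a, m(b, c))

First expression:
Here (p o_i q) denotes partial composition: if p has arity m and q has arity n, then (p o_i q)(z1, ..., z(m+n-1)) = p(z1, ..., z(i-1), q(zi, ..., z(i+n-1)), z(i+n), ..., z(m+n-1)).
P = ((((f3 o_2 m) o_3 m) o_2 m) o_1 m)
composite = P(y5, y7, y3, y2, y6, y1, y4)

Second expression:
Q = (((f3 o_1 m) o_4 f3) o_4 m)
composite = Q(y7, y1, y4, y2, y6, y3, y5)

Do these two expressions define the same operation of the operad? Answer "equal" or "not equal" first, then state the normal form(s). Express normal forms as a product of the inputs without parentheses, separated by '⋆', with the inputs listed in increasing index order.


The first expression, normalized: y1 ⋆ y2 ⋆ y3 ⋆ y4 ⋆ y5 ⋆ y6 ⋆ y7
The second expression, normalized: y1 ⋆ y2 ⋆ y3 ⋆ y4 ⋆ y5 ⋆ y6 ⋆ y7
Identical normal forms: equal.

equal: each reduces to y1 ⋆ y2 ⋆ y3 ⋆ y4 ⋆ y5 ⋆ y6 ⋆ y7


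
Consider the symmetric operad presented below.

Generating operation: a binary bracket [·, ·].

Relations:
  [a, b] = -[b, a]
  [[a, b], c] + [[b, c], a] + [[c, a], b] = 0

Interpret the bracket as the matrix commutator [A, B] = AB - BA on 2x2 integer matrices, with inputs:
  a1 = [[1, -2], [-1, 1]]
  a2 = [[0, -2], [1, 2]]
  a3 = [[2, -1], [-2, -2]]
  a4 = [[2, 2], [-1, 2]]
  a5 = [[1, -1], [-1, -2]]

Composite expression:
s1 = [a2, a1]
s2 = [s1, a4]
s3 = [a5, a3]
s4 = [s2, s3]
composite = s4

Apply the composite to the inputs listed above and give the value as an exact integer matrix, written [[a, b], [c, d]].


[[24, -32], [16, -24]]


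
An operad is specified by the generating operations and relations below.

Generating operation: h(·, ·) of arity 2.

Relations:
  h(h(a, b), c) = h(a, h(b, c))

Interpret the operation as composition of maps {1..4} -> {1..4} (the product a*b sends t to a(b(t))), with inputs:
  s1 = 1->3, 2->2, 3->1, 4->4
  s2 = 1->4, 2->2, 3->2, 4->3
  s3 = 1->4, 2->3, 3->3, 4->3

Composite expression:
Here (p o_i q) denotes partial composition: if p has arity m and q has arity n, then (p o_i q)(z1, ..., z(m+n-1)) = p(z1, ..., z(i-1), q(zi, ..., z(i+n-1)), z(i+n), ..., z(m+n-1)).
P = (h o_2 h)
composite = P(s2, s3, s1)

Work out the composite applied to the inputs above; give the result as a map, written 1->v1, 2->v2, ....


1->2, 2->2, 3->3, 4->2

h(s3, s1) = 1->3, 2->3, 3->4, 4->3
h(s2, h(s3, s1)) = 1->2, 2->2, 3->3, 4->2


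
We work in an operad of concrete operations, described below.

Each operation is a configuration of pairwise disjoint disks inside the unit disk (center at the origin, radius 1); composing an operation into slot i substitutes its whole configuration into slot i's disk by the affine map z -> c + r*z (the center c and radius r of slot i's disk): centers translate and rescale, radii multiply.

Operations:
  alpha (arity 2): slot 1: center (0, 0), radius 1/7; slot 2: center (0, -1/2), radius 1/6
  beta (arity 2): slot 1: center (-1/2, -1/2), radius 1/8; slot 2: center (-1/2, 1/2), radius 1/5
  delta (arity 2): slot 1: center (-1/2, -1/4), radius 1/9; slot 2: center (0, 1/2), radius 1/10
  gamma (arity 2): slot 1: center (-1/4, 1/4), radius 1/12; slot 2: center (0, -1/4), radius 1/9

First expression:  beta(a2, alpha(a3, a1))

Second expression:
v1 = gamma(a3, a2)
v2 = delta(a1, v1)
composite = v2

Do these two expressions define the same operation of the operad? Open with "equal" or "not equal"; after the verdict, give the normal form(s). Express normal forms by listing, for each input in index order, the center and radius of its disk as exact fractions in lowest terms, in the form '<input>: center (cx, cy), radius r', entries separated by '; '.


The first expression reduces to a1: center (-1/2, 2/5), radius 1/30; a2: center (-1/2, -1/2), radius 1/8; a3: center (-1/2, 1/2), radius 1/35
The second expression reduces to a1: center (-1/2, -1/4), radius 1/9; a2: center (0, 19/40), radius 1/90; a3: center (-1/40, 21/40), radius 1/120
They disagree, so not equal.

not equal: they reduce to a1: center (-1/2, 2/5), radius 1/30; a2: center (-1/2, -1/2), radius 1/8; a3: center (-1/2, 1/2), radius 1/35 and a1: center (-1/2, -1/4), radius 1/9; a2: center (0, 19/40), radius 1/90; a3: center (-1/40, 21/40), radius 1/120
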